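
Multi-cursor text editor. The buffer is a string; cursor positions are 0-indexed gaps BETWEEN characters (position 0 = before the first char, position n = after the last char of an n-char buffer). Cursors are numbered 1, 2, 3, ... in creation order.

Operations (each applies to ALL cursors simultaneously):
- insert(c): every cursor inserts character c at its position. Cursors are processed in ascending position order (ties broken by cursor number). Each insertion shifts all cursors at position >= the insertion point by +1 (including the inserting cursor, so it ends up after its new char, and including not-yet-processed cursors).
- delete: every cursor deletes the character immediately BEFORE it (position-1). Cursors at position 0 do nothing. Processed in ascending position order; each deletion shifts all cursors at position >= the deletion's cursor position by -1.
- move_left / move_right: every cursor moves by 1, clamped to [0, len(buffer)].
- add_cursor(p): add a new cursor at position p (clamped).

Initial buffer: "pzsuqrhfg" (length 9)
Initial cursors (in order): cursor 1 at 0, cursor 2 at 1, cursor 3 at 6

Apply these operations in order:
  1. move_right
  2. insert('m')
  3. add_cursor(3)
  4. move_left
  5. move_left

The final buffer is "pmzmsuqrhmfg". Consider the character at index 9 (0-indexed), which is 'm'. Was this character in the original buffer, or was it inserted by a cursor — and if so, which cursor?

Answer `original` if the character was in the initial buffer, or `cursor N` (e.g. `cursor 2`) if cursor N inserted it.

Answer: cursor 3

Derivation:
After op 1 (move_right): buffer="pzsuqrhfg" (len 9), cursors c1@1 c2@2 c3@7, authorship .........
After op 2 (insert('m')): buffer="pmzmsuqrhmfg" (len 12), cursors c1@2 c2@4 c3@10, authorship .1.2.....3..
After op 3 (add_cursor(3)): buffer="pmzmsuqrhmfg" (len 12), cursors c1@2 c4@3 c2@4 c3@10, authorship .1.2.....3..
After op 4 (move_left): buffer="pmzmsuqrhmfg" (len 12), cursors c1@1 c4@2 c2@3 c3@9, authorship .1.2.....3..
After op 5 (move_left): buffer="pmzmsuqrhmfg" (len 12), cursors c1@0 c4@1 c2@2 c3@8, authorship .1.2.....3..
Authorship (.=original, N=cursor N): . 1 . 2 . . . . . 3 . .
Index 9: author = 3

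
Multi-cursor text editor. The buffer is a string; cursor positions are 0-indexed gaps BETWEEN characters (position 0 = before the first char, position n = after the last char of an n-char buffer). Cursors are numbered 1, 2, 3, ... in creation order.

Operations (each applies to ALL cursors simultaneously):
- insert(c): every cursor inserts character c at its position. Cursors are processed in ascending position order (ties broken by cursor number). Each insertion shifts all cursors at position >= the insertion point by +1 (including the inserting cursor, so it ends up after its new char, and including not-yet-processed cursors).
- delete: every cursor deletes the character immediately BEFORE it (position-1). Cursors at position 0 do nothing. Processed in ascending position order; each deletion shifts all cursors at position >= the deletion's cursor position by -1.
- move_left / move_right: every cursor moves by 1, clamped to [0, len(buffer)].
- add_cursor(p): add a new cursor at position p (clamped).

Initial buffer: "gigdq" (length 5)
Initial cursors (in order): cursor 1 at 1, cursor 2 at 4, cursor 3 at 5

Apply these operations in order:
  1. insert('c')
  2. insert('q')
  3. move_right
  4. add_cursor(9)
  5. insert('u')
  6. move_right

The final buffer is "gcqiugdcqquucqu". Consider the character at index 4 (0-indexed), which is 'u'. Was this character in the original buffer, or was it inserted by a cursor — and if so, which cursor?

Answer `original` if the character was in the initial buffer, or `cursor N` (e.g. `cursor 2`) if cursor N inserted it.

Answer: cursor 1

Derivation:
After op 1 (insert('c')): buffer="gcigdcqc" (len 8), cursors c1@2 c2@6 c3@8, authorship .1...2.3
After op 2 (insert('q')): buffer="gcqigdcqqcq" (len 11), cursors c1@3 c2@8 c3@11, authorship .11...22.33
After op 3 (move_right): buffer="gcqigdcqqcq" (len 11), cursors c1@4 c2@9 c3@11, authorship .11...22.33
After op 4 (add_cursor(9)): buffer="gcqigdcqqcq" (len 11), cursors c1@4 c2@9 c4@9 c3@11, authorship .11...22.33
After op 5 (insert('u')): buffer="gcqiugdcqquucqu" (len 15), cursors c1@5 c2@12 c4@12 c3@15, authorship .11.1..22.24333
After op 6 (move_right): buffer="gcqiugdcqquucqu" (len 15), cursors c1@6 c2@13 c4@13 c3@15, authorship .11.1..22.24333
Authorship (.=original, N=cursor N): . 1 1 . 1 . . 2 2 . 2 4 3 3 3
Index 4: author = 1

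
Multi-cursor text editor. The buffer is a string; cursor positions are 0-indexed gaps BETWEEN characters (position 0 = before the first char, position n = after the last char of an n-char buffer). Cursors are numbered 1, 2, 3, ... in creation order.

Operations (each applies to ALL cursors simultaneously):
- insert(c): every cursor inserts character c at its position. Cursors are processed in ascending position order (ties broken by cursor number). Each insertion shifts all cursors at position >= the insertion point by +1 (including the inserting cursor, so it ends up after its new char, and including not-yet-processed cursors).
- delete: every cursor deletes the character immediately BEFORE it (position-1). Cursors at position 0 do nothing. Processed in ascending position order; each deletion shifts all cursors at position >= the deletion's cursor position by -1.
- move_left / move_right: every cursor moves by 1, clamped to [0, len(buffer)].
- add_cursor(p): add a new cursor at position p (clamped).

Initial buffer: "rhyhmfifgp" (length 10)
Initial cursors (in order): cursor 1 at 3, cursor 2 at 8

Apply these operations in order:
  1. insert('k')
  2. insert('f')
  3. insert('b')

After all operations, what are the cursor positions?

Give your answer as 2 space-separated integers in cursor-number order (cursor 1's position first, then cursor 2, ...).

Answer: 6 14

Derivation:
After op 1 (insert('k')): buffer="rhykhmfifkgp" (len 12), cursors c1@4 c2@10, authorship ...1.....2..
After op 2 (insert('f')): buffer="rhykfhmfifkfgp" (len 14), cursors c1@5 c2@12, authorship ...11.....22..
After op 3 (insert('b')): buffer="rhykfbhmfifkfbgp" (len 16), cursors c1@6 c2@14, authorship ...111.....222..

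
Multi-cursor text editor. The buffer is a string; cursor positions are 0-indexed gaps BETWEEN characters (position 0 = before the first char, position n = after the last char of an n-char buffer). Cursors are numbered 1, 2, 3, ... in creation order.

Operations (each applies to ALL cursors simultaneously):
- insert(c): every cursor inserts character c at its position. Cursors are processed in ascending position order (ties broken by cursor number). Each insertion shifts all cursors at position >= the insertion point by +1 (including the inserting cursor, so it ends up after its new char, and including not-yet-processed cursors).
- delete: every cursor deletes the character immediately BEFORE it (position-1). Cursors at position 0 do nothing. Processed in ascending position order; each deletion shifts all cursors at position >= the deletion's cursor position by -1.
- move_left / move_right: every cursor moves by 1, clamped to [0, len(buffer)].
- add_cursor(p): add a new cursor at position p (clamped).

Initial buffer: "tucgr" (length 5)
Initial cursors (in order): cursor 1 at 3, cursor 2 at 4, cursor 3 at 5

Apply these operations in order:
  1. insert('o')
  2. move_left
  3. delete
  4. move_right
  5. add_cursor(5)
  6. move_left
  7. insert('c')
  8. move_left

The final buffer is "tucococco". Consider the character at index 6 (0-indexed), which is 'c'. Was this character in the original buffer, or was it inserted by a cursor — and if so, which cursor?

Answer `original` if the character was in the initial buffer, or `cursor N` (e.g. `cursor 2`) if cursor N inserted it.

After op 1 (insert('o')): buffer="tucogoro" (len 8), cursors c1@4 c2@6 c3@8, authorship ...1.2.3
After op 2 (move_left): buffer="tucogoro" (len 8), cursors c1@3 c2@5 c3@7, authorship ...1.2.3
After op 3 (delete): buffer="tuooo" (len 5), cursors c1@2 c2@3 c3@4, authorship ..123
After op 4 (move_right): buffer="tuooo" (len 5), cursors c1@3 c2@4 c3@5, authorship ..123
After op 5 (add_cursor(5)): buffer="tuooo" (len 5), cursors c1@3 c2@4 c3@5 c4@5, authorship ..123
After op 6 (move_left): buffer="tuooo" (len 5), cursors c1@2 c2@3 c3@4 c4@4, authorship ..123
After op 7 (insert('c')): buffer="tucococco" (len 9), cursors c1@3 c2@5 c3@8 c4@8, authorship ..1122343
After op 8 (move_left): buffer="tucococco" (len 9), cursors c1@2 c2@4 c3@7 c4@7, authorship ..1122343
Authorship (.=original, N=cursor N): . . 1 1 2 2 3 4 3
Index 6: author = 3

Answer: cursor 3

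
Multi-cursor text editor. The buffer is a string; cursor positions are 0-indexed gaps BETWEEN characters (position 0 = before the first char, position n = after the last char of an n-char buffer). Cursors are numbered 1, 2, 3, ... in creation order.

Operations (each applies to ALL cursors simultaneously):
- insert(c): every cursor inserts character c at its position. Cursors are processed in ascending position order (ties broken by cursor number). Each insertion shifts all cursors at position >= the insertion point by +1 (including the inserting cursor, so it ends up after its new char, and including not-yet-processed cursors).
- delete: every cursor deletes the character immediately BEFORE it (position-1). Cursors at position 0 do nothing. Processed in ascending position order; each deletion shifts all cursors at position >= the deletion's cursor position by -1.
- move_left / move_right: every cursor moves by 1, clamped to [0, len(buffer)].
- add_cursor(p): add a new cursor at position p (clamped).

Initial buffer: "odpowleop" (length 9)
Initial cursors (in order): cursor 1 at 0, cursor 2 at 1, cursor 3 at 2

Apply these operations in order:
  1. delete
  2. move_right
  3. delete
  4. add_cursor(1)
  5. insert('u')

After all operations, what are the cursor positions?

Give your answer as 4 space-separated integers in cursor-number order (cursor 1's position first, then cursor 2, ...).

Answer: 3 3 3 5

Derivation:
After op 1 (delete): buffer="powleop" (len 7), cursors c1@0 c2@0 c3@0, authorship .......
After op 2 (move_right): buffer="powleop" (len 7), cursors c1@1 c2@1 c3@1, authorship .......
After op 3 (delete): buffer="owleop" (len 6), cursors c1@0 c2@0 c3@0, authorship ......
After op 4 (add_cursor(1)): buffer="owleop" (len 6), cursors c1@0 c2@0 c3@0 c4@1, authorship ......
After op 5 (insert('u')): buffer="uuuouwleop" (len 10), cursors c1@3 c2@3 c3@3 c4@5, authorship 123.4.....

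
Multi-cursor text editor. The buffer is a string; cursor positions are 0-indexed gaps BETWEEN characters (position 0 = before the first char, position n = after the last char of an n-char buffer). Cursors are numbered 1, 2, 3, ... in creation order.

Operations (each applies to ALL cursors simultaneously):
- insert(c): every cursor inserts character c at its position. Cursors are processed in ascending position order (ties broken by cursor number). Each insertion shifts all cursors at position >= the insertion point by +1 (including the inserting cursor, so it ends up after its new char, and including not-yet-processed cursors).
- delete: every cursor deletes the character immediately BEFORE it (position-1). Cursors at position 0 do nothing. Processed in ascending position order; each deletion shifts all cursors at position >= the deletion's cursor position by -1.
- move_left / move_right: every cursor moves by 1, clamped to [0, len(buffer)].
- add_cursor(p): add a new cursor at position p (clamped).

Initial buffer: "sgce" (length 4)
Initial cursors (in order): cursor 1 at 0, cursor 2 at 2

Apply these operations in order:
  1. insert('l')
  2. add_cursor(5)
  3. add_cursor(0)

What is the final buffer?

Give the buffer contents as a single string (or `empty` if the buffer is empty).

Answer: lsglce

Derivation:
After op 1 (insert('l')): buffer="lsglce" (len 6), cursors c1@1 c2@4, authorship 1..2..
After op 2 (add_cursor(5)): buffer="lsglce" (len 6), cursors c1@1 c2@4 c3@5, authorship 1..2..
After op 3 (add_cursor(0)): buffer="lsglce" (len 6), cursors c4@0 c1@1 c2@4 c3@5, authorship 1..2..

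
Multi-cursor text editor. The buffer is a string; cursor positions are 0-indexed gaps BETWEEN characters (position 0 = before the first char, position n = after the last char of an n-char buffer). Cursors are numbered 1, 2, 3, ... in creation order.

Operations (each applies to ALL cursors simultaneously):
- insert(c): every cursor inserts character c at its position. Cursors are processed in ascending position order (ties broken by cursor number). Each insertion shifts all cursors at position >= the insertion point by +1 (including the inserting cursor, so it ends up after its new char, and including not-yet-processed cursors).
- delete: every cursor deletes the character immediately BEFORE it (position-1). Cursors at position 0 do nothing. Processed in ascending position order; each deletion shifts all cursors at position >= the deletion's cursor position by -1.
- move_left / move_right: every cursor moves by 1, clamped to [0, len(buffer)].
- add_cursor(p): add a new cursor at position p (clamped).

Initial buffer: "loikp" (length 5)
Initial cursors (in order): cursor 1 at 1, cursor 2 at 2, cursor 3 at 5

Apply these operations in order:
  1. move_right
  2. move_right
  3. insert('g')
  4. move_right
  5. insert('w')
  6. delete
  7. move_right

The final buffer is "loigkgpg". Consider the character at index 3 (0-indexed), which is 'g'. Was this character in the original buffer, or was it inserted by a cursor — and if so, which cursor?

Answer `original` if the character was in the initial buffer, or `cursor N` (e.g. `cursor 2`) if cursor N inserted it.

Answer: cursor 1

Derivation:
After op 1 (move_right): buffer="loikp" (len 5), cursors c1@2 c2@3 c3@5, authorship .....
After op 2 (move_right): buffer="loikp" (len 5), cursors c1@3 c2@4 c3@5, authorship .....
After op 3 (insert('g')): buffer="loigkgpg" (len 8), cursors c1@4 c2@6 c3@8, authorship ...1.2.3
After op 4 (move_right): buffer="loigkgpg" (len 8), cursors c1@5 c2@7 c3@8, authorship ...1.2.3
After op 5 (insert('w')): buffer="loigkwgpwgw" (len 11), cursors c1@6 c2@9 c3@11, authorship ...1.12.233
After op 6 (delete): buffer="loigkgpg" (len 8), cursors c1@5 c2@7 c3@8, authorship ...1.2.3
After op 7 (move_right): buffer="loigkgpg" (len 8), cursors c1@6 c2@8 c3@8, authorship ...1.2.3
Authorship (.=original, N=cursor N): . . . 1 . 2 . 3
Index 3: author = 1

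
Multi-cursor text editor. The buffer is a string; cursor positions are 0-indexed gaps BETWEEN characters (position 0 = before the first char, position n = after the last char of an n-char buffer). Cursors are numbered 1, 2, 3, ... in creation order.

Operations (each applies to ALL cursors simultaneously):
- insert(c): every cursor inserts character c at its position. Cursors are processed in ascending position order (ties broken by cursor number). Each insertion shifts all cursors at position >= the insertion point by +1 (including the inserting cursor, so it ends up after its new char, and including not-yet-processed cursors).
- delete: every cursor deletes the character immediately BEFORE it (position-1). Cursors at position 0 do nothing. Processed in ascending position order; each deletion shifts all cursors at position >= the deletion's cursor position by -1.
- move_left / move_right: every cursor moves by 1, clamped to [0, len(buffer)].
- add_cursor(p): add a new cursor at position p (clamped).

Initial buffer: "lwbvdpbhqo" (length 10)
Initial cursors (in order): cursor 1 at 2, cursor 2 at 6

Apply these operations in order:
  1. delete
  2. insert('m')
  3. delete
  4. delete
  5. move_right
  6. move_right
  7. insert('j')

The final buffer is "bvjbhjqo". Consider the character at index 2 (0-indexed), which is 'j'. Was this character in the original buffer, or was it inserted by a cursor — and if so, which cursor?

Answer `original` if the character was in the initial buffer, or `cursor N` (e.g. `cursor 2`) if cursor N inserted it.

Answer: cursor 1

Derivation:
After op 1 (delete): buffer="lbvdbhqo" (len 8), cursors c1@1 c2@4, authorship ........
After op 2 (insert('m')): buffer="lmbvdmbhqo" (len 10), cursors c1@2 c2@6, authorship .1...2....
After op 3 (delete): buffer="lbvdbhqo" (len 8), cursors c1@1 c2@4, authorship ........
After op 4 (delete): buffer="bvbhqo" (len 6), cursors c1@0 c2@2, authorship ......
After op 5 (move_right): buffer="bvbhqo" (len 6), cursors c1@1 c2@3, authorship ......
After op 6 (move_right): buffer="bvbhqo" (len 6), cursors c1@2 c2@4, authorship ......
After op 7 (insert('j')): buffer="bvjbhjqo" (len 8), cursors c1@3 c2@6, authorship ..1..2..
Authorship (.=original, N=cursor N): . . 1 . . 2 . .
Index 2: author = 1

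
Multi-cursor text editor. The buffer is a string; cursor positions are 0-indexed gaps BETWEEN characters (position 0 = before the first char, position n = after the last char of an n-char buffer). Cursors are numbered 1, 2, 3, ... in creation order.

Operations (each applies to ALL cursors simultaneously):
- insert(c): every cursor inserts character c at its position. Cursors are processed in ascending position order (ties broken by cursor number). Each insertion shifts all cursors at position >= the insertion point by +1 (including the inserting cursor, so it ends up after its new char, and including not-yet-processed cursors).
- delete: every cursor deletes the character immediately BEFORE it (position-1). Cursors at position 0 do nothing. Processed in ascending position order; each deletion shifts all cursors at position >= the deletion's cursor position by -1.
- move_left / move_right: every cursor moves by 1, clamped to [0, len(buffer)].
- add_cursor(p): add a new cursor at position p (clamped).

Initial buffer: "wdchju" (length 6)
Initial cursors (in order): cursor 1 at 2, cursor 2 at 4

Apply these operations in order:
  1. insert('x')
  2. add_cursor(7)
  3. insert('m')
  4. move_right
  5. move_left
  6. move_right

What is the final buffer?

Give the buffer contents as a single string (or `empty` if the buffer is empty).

Answer: wdxmchxmjmu

Derivation:
After op 1 (insert('x')): buffer="wdxchxju" (len 8), cursors c1@3 c2@6, authorship ..1..2..
After op 2 (add_cursor(7)): buffer="wdxchxju" (len 8), cursors c1@3 c2@6 c3@7, authorship ..1..2..
After op 3 (insert('m')): buffer="wdxmchxmjmu" (len 11), cursors c1@4 c2@8 c3@10, authorship ..11..22.3.
After op 4 (move_right): buffer="wdxmchxmjmu" (len 11), cursors c1@5 c2@9 c3@11, authorship ..11..22.3.
After op 5 (move_left): buffer="wdxmchxmjmu" (len 11), cursors c1@4 c2@8 c3@10, authorship ..11..22.3.
After op 6 (move_right): buffer="wdxmchxmjmu" (len 11), cursors c1@5 c2@9 c3@11, authorship ..11..22.3.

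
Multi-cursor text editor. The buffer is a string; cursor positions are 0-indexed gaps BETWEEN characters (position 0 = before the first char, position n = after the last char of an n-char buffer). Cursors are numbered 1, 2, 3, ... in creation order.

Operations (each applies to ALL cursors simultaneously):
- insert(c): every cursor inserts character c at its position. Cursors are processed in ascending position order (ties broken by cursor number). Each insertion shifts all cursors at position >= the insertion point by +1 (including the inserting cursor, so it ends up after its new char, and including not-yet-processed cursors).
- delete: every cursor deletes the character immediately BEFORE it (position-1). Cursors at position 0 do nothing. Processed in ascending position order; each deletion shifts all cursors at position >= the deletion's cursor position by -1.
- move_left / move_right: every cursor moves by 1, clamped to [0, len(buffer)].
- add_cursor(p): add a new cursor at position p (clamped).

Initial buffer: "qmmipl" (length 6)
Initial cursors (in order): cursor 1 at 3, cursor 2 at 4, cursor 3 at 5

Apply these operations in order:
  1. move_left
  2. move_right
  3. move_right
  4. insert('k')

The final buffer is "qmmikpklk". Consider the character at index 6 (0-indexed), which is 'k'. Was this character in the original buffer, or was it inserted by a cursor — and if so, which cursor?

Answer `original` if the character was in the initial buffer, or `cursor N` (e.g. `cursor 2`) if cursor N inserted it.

After op 1 (move_left): buffer="qmmipl" (len 6), cursors c1@2 c2@3 c3@4, authorship ......
After op 2 (move_right): buffer="qmmipl" (len 6), cursors c1@3 c2@4 c3@5, authorship ......
After op 3 (move_right): buffer="qmmipl" (len 6), cursors c1@4 c2@5 c3@6, authorship ......
After op 4 (insert('k')): buffer="qmmikpklk" (len 9), cursors c1@5 c2@7 c3@9, authorship ....1.2.3
Authorship (.=original, N=cursor N): . . . . 1 . 2 . 3
Index 6: author = 2

Answer: cursor 2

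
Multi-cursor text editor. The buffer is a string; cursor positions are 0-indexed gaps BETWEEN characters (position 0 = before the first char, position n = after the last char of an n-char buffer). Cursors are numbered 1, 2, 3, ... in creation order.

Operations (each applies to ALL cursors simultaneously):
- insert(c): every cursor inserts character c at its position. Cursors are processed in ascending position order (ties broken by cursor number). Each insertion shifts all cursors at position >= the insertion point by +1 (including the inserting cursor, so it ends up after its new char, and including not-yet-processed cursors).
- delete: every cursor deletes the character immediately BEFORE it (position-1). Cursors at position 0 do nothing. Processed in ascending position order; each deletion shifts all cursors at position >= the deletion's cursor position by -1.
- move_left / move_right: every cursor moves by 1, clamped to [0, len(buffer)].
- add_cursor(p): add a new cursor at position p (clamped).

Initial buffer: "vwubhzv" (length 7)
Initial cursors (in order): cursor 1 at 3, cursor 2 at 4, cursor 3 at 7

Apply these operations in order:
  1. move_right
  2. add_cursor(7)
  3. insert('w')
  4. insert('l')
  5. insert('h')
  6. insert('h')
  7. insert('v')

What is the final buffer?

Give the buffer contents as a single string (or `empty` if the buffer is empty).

After op 1 (move_right): buffer="vwubhzv" (len 7), cursors c1@4 c2@5 c3@7, authorship .......
After op 2 (add_cursor(7)): buffer="vwubhzv" (len 7), cursors c1@4 c2@5 c3@7 c4@7, authorship .......
After op 3 (insert('w')): buffer="vwubwhwzvww" (len 11), cursors c1@5 c2@7 c3@11 c4@11, authorship ....1.2..34
After op 4 (insert('l')): buffer="vwubwlhwlzvwwll" (len 15), cursors c1@6 c2@9 c3@15 c4@15, authorship ....11.22..3434
After op 5 (insert('h')): buffer="vwubwlhhwlhzvwwllhh" (len 19), cursors c1@7 c2@11 c3@19 c4@19, authorship ....111.222..343434
After op 6 (insert('h')): buffer="vwubwlhhhwlhhzvwwllhhhh" (len 23), cursors c1@8 c2@13 c3@23 c4@23, authorship ....1111.2222..34343434
After op 7 (insert('v')): buffer="vwubwlhhvhwlhhvzvwwllhhhhvv" (len 27), cursors c1@9 c2@15 c3@27 c4@27, authorship ....11111.22222..3434343434

Answer: vwubwlhhvhwlhhvzvwwllhhhhvv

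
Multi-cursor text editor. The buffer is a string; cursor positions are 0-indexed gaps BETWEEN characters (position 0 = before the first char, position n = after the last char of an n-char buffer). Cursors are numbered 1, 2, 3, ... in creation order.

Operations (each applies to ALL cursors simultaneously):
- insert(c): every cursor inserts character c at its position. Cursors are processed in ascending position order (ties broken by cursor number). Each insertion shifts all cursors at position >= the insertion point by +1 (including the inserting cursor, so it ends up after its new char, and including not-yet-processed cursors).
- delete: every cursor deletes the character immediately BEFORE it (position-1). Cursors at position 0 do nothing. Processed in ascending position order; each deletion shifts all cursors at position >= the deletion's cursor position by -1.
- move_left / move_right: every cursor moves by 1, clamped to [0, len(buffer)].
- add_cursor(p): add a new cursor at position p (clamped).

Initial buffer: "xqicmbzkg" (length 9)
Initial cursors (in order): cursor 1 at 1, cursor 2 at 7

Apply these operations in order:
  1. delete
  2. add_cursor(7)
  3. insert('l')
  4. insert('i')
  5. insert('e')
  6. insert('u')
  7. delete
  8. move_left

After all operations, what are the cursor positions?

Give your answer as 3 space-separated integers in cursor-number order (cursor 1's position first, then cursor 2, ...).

Answer: 2 10 15

Derivation:
After op 1 (delete): buffer="qicmbkg" (len 7), cursors c1@0 c2@5, authorship .......
After op 2 (add_cursor(7)): buffer="qicmbkg" (len 7), cursors c1@0 c2@5 c3@7, authorship .......
After op 3 (insert('l')): buffer="lqicmblkgl" (len 10), cursors c1@1 c2@7 c3@10, authorship 1.....2..3
After op 4 (insert('i')): buffer="liqicmblikgli" (len 13), cursors c1@2 c2@9 c3@13, authorship 11.....22..33
After op 5 (insert('e')): buffer="lieqicmbliekglie" (len 16), cursors c1@3 c2@11 c3@16, authorship 111.....222..333
After op 6 (insert('u')): buffer="lieuqicmblieukglieu" (len 19), cursors c1@4 c2@13 c3@19, authorship 1111.....2222..3333
After op 7 (delete): buffer="lieqicmbliekglie" (len 16), cursors c1@3 c2@11 c3@16, authorship 111.....222..333
After op 8 (move_left): buffer="lieqicmbliekglie" (len 16), cursors c1@2 c2@10 c3@15, authorship 111.....222..333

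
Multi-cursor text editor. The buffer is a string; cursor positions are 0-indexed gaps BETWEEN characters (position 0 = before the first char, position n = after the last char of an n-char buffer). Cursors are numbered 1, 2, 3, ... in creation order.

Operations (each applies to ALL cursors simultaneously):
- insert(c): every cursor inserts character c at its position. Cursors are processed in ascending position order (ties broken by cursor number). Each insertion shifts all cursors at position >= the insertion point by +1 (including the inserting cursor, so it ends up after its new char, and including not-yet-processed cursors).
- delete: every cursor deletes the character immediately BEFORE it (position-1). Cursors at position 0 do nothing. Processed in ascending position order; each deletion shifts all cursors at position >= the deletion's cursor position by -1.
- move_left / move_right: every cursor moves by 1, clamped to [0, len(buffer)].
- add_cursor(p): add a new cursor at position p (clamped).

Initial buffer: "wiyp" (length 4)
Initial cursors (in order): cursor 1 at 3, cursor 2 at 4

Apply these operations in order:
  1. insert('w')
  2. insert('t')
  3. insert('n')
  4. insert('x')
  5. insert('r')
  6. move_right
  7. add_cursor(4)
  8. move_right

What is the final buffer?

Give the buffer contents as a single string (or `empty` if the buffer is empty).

Answer: wiywtnxrpwtnxr

Derivation:
After op 1 (insert('w')): buffer="wiywpw" (len 6), cursors c1@4 c2@6, authorship ...1.2
After op 2 (insert('t')): buffer="wiywtpwt" (len 8), cursors c1@5 c2@8, authorship ...11.22
After op 3 (insert('n')): buffer="wiywtnpwtn" (len 10), cursors c1@6 c2@10, authorship ...111.222
After op 4 (insert('x')): buffer="wiywtnxpwtnx" (len 12), cursors c1@7 c2@12, authorship ...1111.2222
After op 5 (insert('r')): buffer="wiywtnxrpwtnxr" (len 14), cursors c1@8 c2@14, authorship ...11111.22222
After op 6 (move_right): buffer="wiywtnxrpwtnxr" (len 14), cursors c1@9 c2@14, authorship ...11111.22222
After op 7 (add_cursor(4)): buffer="wiywtnxrpwtnxr" (len 14), cursors c3@4 c1@9 c2@14, authorship ...11111.22222
After op 8 (move_right): buffer="wiywtnxrpwtnxr" (len 14), cursors c3@5 c1@10 c2@14, authorship ...11111.22222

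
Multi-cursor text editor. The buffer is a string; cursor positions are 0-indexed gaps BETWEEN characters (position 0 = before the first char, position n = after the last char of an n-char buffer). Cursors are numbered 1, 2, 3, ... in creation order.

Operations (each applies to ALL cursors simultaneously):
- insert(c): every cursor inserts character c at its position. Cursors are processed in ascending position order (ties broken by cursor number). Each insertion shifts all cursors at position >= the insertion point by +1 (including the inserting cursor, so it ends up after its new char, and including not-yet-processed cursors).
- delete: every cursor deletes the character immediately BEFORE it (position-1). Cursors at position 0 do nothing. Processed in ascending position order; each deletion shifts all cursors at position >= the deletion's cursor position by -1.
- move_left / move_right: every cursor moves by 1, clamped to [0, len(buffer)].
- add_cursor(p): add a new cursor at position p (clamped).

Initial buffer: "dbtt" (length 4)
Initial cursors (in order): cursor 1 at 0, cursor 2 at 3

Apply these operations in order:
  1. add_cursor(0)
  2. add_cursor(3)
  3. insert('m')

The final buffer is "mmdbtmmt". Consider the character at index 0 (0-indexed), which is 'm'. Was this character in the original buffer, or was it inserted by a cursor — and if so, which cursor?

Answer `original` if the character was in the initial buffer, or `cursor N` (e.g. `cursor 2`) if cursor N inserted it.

After op 1 (add_cursor(0)): buffer="dbtt" (len 4), cursors c1@0 c3@0 c2@3, authorship ....
After op 2 (add_cursor(3)): buffer="dbtt" (len 4), cursors c1@0 c3@0 c2@3 c4@3, authorship ....
After op 3 (insert('m')): buffer="mmdbtmmt" (len 8), cursors c1@2 c3@2 c2@7 c4@7, authorship 13...24.
Authorship (.=original, N=cursor N): 1 3 . . . 2 4 .
Index 0: author = 1

Answer: cursor 1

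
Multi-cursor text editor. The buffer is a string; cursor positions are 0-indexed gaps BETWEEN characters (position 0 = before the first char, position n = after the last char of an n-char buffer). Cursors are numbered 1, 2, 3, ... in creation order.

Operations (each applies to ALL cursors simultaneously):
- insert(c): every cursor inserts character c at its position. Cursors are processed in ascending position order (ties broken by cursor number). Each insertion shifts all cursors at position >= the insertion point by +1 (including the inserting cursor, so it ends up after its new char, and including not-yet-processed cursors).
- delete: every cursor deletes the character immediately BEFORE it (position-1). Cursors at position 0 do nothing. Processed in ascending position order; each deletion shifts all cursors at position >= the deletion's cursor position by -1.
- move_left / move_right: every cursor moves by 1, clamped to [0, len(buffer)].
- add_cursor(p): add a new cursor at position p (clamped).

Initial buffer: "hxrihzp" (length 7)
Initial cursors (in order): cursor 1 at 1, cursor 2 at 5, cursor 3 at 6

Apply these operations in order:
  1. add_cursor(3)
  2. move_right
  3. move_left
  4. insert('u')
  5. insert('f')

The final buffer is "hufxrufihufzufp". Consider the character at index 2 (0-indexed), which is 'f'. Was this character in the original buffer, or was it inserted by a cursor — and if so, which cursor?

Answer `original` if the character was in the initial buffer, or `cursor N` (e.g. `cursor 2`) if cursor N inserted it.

After op 1 (add_cursor(3)): buffer="hxrihzp" (len 7), cursors c1@1 c4@3 c2@5 c3@6, authorship .......
After op 2 (move_right): buffer="hxrihzp" (len 7), cursors c1@2 c4@4 c2@6 c3@7, authorship .......
After op 3 (move_left): buffer="hxrihzp" (len 7), cursors c1@1 c4@3 c2@5 c3@6, authorship .......
After op 4 (insert('u')): buffer="huxruihuzup" (len 11), cursors c1@2 c4@5 c2@8 c3@10, authorship .1..4..2.3.
After op 5 (insert('f')): buffer="hufxrufihufzufp" (len 15), cursors c1@3 c4@7 c2@11 c3@14, authorship .11..44..22.33.
Authorship (.=original, N=cursor N): . 1 1 . . 4 4 . . 2 2 . 3 3 .
Index 2: author = 1

Answer: cursor 1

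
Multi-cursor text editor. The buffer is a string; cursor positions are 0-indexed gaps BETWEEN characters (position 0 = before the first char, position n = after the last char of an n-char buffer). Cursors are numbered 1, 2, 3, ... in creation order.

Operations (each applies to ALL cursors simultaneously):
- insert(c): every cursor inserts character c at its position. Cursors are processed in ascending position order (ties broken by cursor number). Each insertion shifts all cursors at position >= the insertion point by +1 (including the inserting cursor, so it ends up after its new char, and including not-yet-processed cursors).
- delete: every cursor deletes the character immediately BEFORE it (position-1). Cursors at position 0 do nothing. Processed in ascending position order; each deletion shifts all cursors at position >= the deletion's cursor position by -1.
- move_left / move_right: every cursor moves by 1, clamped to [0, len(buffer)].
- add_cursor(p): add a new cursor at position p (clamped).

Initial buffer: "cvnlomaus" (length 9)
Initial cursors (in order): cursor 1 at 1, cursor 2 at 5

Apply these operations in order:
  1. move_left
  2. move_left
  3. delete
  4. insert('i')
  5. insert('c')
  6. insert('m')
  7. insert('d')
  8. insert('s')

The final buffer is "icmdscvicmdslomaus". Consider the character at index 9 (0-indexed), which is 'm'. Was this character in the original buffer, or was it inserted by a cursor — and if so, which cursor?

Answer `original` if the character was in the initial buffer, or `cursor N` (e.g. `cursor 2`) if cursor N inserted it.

After op 1 (move_left): buffer="cvnlomaus" (len 9), cursors c1@0 c2@4, authorship .........
After op 2 (move_left): buffer="cvnlomaus" (len 9), cursors c1@0 c2@3, authorship .........
After op 3 (delete): buffer="cvlomaus" (len 8), cursors c1@0 c2@2, authorship ........
After op 4 (insert('i')): buffer="icvilomaus" (len 10), cursors c1@1 c2@4, authorship 1..2......
After op 5 (insert('c')): buffer="iccviclomaus" (len 12), cursors c1@2 c2@6, authorship 11..22......
After op 6 (insert('m')): buffer="icmcvicmlomaus" (len 14), cursors c1@3 c2@8, authorship 111..222......
After op 7 (insert('d')): buffer="icmdcvicmdlomaus" (len 16), cursors c1@4 c2@10, authorship 1111..2222......
After op 8 (insert('s')): buffer="icmdscvicmdslomaus" (len 18), cursors c1@5 c2@12, authorship 11111..22222......
Authorship (.=original, N=cursor N): 1 1 1 1 1 . . 2 2 2 2 2 . . . . . .
Index 9: author = 2

Answer: cursor 2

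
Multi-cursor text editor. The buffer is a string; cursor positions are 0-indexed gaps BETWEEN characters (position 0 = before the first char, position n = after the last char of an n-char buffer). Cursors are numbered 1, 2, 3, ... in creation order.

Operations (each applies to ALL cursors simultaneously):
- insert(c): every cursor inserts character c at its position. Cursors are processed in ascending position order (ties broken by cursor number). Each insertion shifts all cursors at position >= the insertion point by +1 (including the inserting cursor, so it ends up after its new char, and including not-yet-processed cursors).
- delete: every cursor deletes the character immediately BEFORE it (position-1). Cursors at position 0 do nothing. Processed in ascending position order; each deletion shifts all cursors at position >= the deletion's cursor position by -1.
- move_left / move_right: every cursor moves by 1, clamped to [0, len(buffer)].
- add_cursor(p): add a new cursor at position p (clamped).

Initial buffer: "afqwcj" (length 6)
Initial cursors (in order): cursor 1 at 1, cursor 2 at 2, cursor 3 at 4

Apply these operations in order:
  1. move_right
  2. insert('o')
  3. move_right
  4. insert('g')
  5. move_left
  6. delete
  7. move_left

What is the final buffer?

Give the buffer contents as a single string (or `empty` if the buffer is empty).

After op 1 (move_right): buffer="afqwcj" (len 6), cursors c1@2 c2@3 c3@5, authorship ......
After op 2 (insert('o')): buffer="afoqowcoj" (len 9), cursors c1@3 c2@5 c3@8, authorship ..1.2..3.
After op 3 (move_right): buffer="afoqowcoj" (len 9), cursors c1@4 c2@6 c3@9, authorship ..1.2..3.
After op 4 (insert('g')): buffer="afoqgowgcojg" (len 12), cursors c1@5 c2@8 c3@12, authorship ..1.12.2.3.3
After op 5 (move_left): buffer="afoqgowgcojg" (len 12), cursors c1@4 c2@7 c3@11, authorship ..1.12.2.3.3
After op 6 (delete): buffer="afogogcog" (len 9), cursors c1@3 c2@5 c3@8, authorship ..1122.33
After op 7 (move_left): buffer="afogogcog" (len 9), cursors c1@2 c2@4 c3@7, authorship ..1122.33

Answer: afogogcog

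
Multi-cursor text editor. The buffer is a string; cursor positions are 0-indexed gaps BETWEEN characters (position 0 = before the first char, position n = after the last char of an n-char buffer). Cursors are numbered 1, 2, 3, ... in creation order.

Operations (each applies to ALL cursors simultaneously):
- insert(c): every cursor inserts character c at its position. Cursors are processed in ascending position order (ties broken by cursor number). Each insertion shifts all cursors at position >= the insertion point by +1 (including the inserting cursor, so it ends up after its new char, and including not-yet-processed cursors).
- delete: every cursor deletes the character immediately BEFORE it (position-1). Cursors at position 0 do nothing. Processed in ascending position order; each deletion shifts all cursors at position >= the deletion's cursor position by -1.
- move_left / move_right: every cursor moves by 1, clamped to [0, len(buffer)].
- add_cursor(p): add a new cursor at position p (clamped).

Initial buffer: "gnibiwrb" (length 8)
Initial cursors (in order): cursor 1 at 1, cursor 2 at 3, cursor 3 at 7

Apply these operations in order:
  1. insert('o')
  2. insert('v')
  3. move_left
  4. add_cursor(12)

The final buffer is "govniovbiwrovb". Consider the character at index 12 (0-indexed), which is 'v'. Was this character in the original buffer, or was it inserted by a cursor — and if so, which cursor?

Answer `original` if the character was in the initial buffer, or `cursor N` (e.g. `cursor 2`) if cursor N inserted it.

Answer: cursor 3

Derivation:
After op 1 (insert('o')): buffer="goniobiwrob" (len 11), cursors c1@2 c2@5 c3@10, authorship .1..2....3.
After op 2 (insert('v')): buffer="govniovbiwrovb" (len 14), cursors c1@3 c2@7 c3@13, authorship .11..22....33.
After op 3 (move_left): buffer="govniovbiwrovb" (len 14), cursors c1@2 c2@6 c3@12, authorship .11..22....33.
After op 4 (add_cursor(12)): buffer="govniovbiwrovb" (len 14), cursors c1@2 c2@6 c3@12 c4@12, authorship .11..22....33.
Authorship (.=original, N=cursor N): . 1 1 . . 2 2 . . . . 3 3 .
Index 12: author = 3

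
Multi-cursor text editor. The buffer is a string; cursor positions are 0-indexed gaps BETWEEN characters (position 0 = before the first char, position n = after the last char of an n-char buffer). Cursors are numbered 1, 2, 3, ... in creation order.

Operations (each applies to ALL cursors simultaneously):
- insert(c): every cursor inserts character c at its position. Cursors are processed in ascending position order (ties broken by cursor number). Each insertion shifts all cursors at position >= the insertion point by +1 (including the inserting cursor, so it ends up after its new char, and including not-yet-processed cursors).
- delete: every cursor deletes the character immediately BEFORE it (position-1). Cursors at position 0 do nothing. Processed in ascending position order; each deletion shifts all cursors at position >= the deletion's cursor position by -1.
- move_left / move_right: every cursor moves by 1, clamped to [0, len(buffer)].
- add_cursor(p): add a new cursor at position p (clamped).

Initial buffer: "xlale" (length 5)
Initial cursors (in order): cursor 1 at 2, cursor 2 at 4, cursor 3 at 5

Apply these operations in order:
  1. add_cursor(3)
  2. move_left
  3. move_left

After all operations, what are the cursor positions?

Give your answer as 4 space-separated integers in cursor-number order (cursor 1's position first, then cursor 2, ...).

After op 1 (add_cursor(3)): buffer="xlale" (len 5), cursors c1@2 c4@3 c2@4 c3@5, authorship .....
After op 2 (move_left): buffer="xlale" (len 5), cursors c1@1 c4@2 c2@3 c3@4, authorship .....
After op 3 (move_left): buffer="xlale" (len 5), cursors c1@0 c4@1 c2@2 c3@3, authorship .....

Answer: 0 2 3 1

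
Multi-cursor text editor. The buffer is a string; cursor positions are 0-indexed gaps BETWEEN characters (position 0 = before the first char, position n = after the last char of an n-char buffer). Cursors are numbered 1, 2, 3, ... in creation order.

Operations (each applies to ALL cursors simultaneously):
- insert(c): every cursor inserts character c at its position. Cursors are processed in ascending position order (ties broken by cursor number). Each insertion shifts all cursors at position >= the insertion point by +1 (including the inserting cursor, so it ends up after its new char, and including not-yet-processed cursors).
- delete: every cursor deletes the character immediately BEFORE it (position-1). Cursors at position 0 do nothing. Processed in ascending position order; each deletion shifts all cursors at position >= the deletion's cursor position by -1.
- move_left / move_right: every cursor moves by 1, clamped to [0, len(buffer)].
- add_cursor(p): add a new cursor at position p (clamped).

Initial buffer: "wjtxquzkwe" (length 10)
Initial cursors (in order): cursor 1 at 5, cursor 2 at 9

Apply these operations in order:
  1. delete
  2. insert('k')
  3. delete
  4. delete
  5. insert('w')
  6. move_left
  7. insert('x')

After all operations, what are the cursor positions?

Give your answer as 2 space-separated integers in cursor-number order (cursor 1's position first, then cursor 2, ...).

Answer: 4 8

Derivation:
After op 1 (delete): buffer="wjtxuzke" (len 8), cursors c1@4 c2@7, authorship ........
After op 2 (insert('k')): buffer="wjtxkuzkke" (len 10), cursors c1@5 c2@9, authorship ....1...2.
After op 3 (delete): buffer="wjtxuzke" (len 8), cursors c1@4 c2@7, authorship ........
After op 4 (delete): buffer="wjtuze" (len 6), cursors c1@3 c2@5, authorship ......
After op 5 (insert('w')): buffer="wjtwuzwe" (len 8), cursors c1@4 c2@7, authorship ...1..2.
After op 6 (move_left): buffer="wjtwuzwe" (len 8), cursors c1@3 c2@6, authorship ...1..2.
After op 7 (insert('x')): buffer="wjtxwuzxwe" (len 10), cursors c1@4 c2@8, authorship ...11..22.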